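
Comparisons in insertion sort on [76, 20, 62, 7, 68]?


Algorithm: insertion sort
Input: [76, 20, 62, 7, 68]
Sorted: [7, 20, 62, 68, 76]

8


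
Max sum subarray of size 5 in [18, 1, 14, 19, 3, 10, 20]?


[0:5]: 55
[1:6]: 47
[2:7]: 66

Max: 66 at [2:7]


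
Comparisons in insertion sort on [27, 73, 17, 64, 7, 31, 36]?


Algorithm: insertion sort
Input: [27, 73, 17, 64, 7, 31, 36]
Sorted: [7, 17, 27, 31, 36, 64, 73]

15


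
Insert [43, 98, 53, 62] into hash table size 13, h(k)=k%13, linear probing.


Insert 43: h=4 -> slot 4
Insert 98: h=7 -> slot 7
Insert 53: h=1 -> slot 1
Insert 62: h=10 -> slot 10

Table: [None, 53, None, None, 43, None, None, 98, None, None, 62, None, None]


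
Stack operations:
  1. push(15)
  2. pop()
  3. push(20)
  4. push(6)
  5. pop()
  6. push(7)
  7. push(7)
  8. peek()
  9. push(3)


push(15) -> [15]
pop()->15, []
push(20) -> [20]
push(6) -> [20, 6]
pop()->6, [20]
push(7) -> [20, 7]
push(7) -> [20, 7, 7]
peek()->7
push(3) -> [20, 7, 7, 3]

Final stack: [20, 7, 7, 3]


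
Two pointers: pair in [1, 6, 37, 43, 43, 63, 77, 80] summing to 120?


lo=0(1)+hi=7(80)=81
lo=1(6)+hi=7(80)=86
lo=2(37)+hi=7(80)=117
lo=3(43)+hi=7(80)=123
lo=3(43)+hi=6(77)=120

Yes: 43+77=120


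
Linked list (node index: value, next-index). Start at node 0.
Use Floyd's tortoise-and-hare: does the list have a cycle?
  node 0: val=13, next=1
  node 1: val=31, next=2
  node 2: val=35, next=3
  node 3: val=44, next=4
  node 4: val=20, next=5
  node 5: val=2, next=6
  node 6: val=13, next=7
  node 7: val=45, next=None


Floyd's tortoise (slow, +1) and hare (fast, +2):
  init: slow=0, fast=0
  step 1: slow=1, fast=2
  step 2: slow=2, fast=4
  step 3: slow=3, fast=6
  step 4: fast 6->7->None, no cycle

Cycle: no


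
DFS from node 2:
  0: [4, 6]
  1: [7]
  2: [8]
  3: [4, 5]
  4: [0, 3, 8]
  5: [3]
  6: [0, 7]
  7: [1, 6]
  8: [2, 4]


Visit 2, push [8]
Visit 8, push [4]
Visit 4, push [3, 0]
Visit 0, push [6]
Visit 6, push [7]
Visit 7, push [1]
Visit 1, push []
Visit 3, push [5]
Visit 5, push []

DFS order: [2, 8, 4, 0, 6, 7, 1, 3, 5]


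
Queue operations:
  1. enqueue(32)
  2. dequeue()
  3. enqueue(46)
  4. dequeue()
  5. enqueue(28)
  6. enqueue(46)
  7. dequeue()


enqueue(32) -> [32]
dequeue()->32, []
enqueue(46) -> [46]
dequeue()->46, []
enqueue(28) -> [28]
enqueue(46) -> [28, 46]
dequeue()->28, [46]

Final queue: [46]


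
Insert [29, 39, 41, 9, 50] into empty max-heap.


Insert 29: [29]
Insert 39: [39, 29]
Insert 41: [41, 29, 39]
Insert 9: [41, 29, 39, 9]
Insert 50: [50, 41, 39, 9, 29]

Final heap: [50, 41, 39, 9, 29]


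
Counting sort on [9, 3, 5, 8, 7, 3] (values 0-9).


Input: [9, 3, 5, 8, 7, 3]
Counts: [0, 0, 0, 2, 0, 1, 0, 1, 1, 1]

Sorted: [3, 3, 5, 7, 8, 9]


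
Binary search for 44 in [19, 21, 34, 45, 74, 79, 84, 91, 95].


Step 1: lo=0, hi=8, mid=4, val=74
Step 2: lo=0, hi=3, mid=1, val=21
Step 3: lo=2, hi=3, mid=2, val=34
Step 4: lo=3, hi=3, mid=3, val=45

Not found


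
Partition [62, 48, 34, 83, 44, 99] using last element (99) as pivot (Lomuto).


Pivot: 99
  62 <= 99: advance i (no swap)
  48 <= 99: advance i (no swap)
  34 <= 99: advance i (no swap)
  83 <= 99: advance i (no swap)
  44 <= 99: advance i (no swap)
Place pivot at 5: [62, 48, 34, 83, 44, 99]

Partitioned: [62, 48, 34, 83, 44, 99]


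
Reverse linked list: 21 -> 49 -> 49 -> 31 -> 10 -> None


Step 1: curr=21, set curr.next=prev(None) | reversed so far: 21
Step 2: curr=49, set curr.next=prev(21) | reversed so far: 49 -> 21
Step 3: curr=49, set curr.next=prev(49) | reversed so far: 49 -> 49 -> 21
Step 4: curr=31, set curr.next=prev(49) | reversed so far: 31 -> 49 -> 49 -> 21
Step 5: curr=10, set curr.next=prev(31) | reversed so far: 10 -> 31 -> 49 -> 49 -> 21

10 -> 31 -> 49 -> 49 -> 21 -> None


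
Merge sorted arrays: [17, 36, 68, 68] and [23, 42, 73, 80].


Take 17 from A
Take 23 from B
Take 36 from A
Take 42 from B
Take 68 from A
Take 68 from A

Merged: [17, 23, 36, 42, 68, 68, 73, 80]


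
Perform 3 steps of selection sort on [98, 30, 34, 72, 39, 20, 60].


Initial: [98, 30, 34, 72, 39, 20, 60]
Step 1: min=20 at 5
  Swap: [20, 30, 34, 72, 39, 98, 60]
Step 2: min=30 at 1
  Swap: [20, 30, 34, 72, 39, 98, 60]
Step 3: min=34 at 2
  Swap: [20, 30, 34, 72, 39, 98, 60]

After 3 steps: [20, 30, 34, 72, 39, 98, 60]


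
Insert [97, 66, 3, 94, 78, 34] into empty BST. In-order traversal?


Insert 97: root
Insert 66: L from 97
Insert 3: L from 97 -> L from 66
Insert 94: L from 97 -> R from 66
Insert 78: L from 97 -> R from 66 -> L from 94
Insert 34: L from 97 -> L from 66 -> R from 3

In-order: [3, 34, 66, 78, 94, 97]


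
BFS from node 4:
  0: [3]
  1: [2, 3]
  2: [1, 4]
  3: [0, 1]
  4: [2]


Visit 4, enqueue [2]
Visit 2, enqueue [1]
Visit 1, enqueue [3]
Visit 3, enqueue [0]
Visit 0, enqueue []

BFS order: [4, 2, 1, 3, 0]


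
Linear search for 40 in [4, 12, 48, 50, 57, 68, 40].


i=0: 4!=40
i=1: 12!=40
i=2: 48!=40
i=3: 50!=40
i=4: 57!=40
i=5: 68!=40
i=6: 40==40 found!

Found at 6, 7 comps


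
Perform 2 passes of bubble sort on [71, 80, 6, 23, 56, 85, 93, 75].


Initial: [71, 80, 6, 23, 56, 85, 93, 75]
Pass 1: [71, 6, 23, 56, 80, 85, 75, 93] (4 swaps)
Pass 2: [6, 23, 56, 71, 80, 75, 85, 93] (4 swaps)

After 2 passes: [6, 23, 56, 71, 80, 75, 85, 93]


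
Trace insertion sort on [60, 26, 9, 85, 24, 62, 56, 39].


Initial: [60, 26, 9, 85, 24, 62, 56, 39]
Insert 26: [26, 60, 9, 85, 24, 62, 56, 39]
Insert 9: [9, 26, 60, 85, 24, 62, 56, 39]
Insert 85: [9, 26, 60, 85, 24, 62, 56, 39]
Insert 24: [9, 24, 26, 60, 85, 62, 56, 39]
Insert 62: [9, 24, 26, 60, 62, 85, 56, 39]
Insert 56: [9, 24, 26, 56, 60, 62, 85, 39]
Insert 39: [9, 24, 26, 39, 56, 60, 62, 85]

Sorted: [9, 24, 26, 39, 56, 60, 62, 85]


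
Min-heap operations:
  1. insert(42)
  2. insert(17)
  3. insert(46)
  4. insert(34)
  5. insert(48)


insert(42) -> [42]
insert(17) -> [17, 42]
insert(46) -> [17, 42, 46]
insert(34) -> [17, 34, 46, 42]
insert(48) -> [17, 34, 46, 42, 48]

Final heap: [17, 34, 46, 42, 48]


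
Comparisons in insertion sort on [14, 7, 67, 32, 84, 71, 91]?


Algorithm: insertion sort
Input: [14, 7, 67, 32, 84, 71, 91]
Sorted: [7, 14, 32, 67, 71, 84, 91]

8


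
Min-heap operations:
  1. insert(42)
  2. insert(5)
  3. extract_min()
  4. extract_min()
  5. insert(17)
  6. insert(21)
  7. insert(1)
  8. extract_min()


insert(42) -> [42]
insert(5) -> [5, 42]
extract_min()->5, [42]
extract_min()->42, []
insert(17) -> [17]
insert(21) -> [17, 21]
insert(1) -> [1, 21, 17]
extract_min()->1, [17, 21]

Final heap: [17, 21]


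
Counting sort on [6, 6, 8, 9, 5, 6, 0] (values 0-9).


Input: [6, 6, 8, 9, 5, 6, 0]
Counts: [1, 0, 0, 0, 0, 1, 3, 0, 1, 1]

Sorted: [0, 5, 6, 6, 6, 8, 9]


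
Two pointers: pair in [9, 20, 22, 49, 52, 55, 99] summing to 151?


lo=0(9)+hi=6(99)=108
lo=1(20)+hi=6(99)=119
lo=2(22)+hi=6(99)=121
lo=3(49)+hi=6(99)=148
lo=4(52)+hi=6(99)=151

Yes: 52+99=151


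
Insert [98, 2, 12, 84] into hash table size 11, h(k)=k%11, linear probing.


Insert 98: h=10 -> slot 10
Insert 2: h=2 -> slot 2
Insert 12: h=1 -> slot 1
Insert 84: h=7 -> slot 7

Table: [None, 12, 2, None, None, None, None, 84, None, None, 98]


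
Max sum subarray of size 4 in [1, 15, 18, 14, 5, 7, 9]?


[0:4]: 48
[1:5]: 52
[2:6]: 44
[3:7]: 35

Max: 52 at [1:5]


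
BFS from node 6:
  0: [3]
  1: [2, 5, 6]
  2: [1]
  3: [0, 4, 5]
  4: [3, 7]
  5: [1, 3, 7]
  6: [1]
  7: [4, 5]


Visit 6, enqueue [1]
Visit 1, enqueue [2, 5]
Visit 2, enqueue []
Visit 5, enqueue [3, 7]
Visit 3, enqueue [0, 4]
Visit 7, enqueue []
Visit 0, enqueue []
Visit 4, enqueue []

BFS order: [6, 1, 2, 5, 3, 7, 0, 4]


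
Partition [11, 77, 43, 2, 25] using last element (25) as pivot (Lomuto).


Pivot: 25
  11 <= 25: advance i (no swap)
  2 <= 25: swap -> [11, 2, 43, 77, 25]
Place pivot at 2: [11, 2, 25, 77, 43]

Partitioned: [11, 2, 25, 77, 43]


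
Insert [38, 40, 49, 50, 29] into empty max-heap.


Insert 38: [38]
Insert 40: [40, 38]
Insert 49: [49, 38, 40]
Insert 50: [50, 49, 40, 38]
Insert 29: [50, 49, 40, 38, 29]

Final heap: [50, 49, 40, 38, 29]


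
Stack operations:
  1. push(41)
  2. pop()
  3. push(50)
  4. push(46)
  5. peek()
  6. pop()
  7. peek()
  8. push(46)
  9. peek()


push(41) -> [41]
pop()->41, []
push(50) -> [50]
push(46) -> [50, 46]
peek()->46
pop()->46, [50]
peek()->50
push(46) -> [50, 46]
peek()->46

Final stack: [50, 46]


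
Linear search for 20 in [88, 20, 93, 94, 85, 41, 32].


i=0: 88!=20
i=1: 20==20 found!

Found at 1, 2 comps


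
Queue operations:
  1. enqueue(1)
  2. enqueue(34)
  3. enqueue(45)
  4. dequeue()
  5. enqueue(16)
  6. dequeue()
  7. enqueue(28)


enqueue(1) -> [1]
enqueue(34) -> [1, 34]
enqueue(45) -> [1, 34, 45]
dequeue()->1, [34, 45]
enqueue(16) -> [34, 45, 16]
dequeue()->34, [45, 16]
enqueue(28) -> [45, 16, 28]

Final queue: [45, 16, 28]


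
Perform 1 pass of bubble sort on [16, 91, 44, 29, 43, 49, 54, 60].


Initial: [16, 91, 44, 29, 43, 49, 54, 60]
Pass 1: [16, 44, 29, 43, 49, 54, 60, 91] (6 swaps)

After 1 pass: [16, 44, 29, 43, 49, 54, 60, 91]


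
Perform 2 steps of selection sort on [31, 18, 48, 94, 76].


Initial: [31, 18, 48, 94, 76]
Step 1: min=18 at 1
  Swap: [18, 31, 48, 94, 76]
Step 2: min=31 at 1
  Swap: [18, 31, 48, 94, 76]

After 2 steps: [18, 31, 48, 94, 76]


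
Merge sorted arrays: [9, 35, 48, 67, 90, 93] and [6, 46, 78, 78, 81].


Take 6 from B
Take 9 from A
Take 35 from A
Take 46 from B
Take 48 from A
Take 67 from A
Take 78 from B
Take 78 from B
Take 81 from B

Merged: [6, 9, 35, 46, 48, 67, 78, 78, 81, 90, 93]


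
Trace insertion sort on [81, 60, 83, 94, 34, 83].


Initial: [81, 60, 83, 94, 34, 83]
Insert 60: [60, 81, 83, 94, 34, 83]
Insert 83: [60, 81, 83, 94, 34, 83]
Insert 94: [60, 81, 83, 94, 34, 83]
Insert 34: [34, 60, 81, 83, 94, 83]
Insert 83: [34, 60, 81, 83, 83, 94]

Sorted: [34, 60, 81, 83, 83, 94]


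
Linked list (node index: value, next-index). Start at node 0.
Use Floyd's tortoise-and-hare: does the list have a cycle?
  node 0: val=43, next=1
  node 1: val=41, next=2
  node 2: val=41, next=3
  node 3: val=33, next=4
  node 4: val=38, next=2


Floyd's tortoise (slow, +1) and hare (fast, +2):
  init: slow=0, fast=0
  step 1: slow=1, fast=2
  step 2: slow=2, fast=4
  step 3: slow=3, fast=3
  slow == fast at node 3: cycle detected

Cycle: yes


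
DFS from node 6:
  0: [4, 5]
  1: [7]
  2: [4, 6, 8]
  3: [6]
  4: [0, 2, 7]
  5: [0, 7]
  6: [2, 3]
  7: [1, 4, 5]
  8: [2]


Visit 6, push [3, 2]
Visit 2, push [8, 4]
Visit 4, push [7, 0]
Visit 0, push [5]
Visit 5, push [7]
Visit 7, push [1]
Visit 1, push []
Visit 8, push []
Visit 3, push []

DFS order: [6, 2, 4, 0, 5, 7, 1, 8, 3]


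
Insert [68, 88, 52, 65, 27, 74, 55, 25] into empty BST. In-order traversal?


Insert 68: root
Insert 88: R from 68
Insert 52: L from 68
Insert 65: L from 68 -> R from 52
Insert 27: L from 68 -> L from 52
Insert 74: R from 68 -> L from 88
Insert 55: L from 68 -> R from 52 -> L from 65
Insert 25: L from 68 -> L from 52 -> L from 27

In-order: [25, 27, 52, 55, 65, 68, 74, 88]


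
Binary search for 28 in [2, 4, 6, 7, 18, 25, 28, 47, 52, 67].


Step 1: lo=0, hi=9, mid=4, val=18
Step 2: lo=5, hi=9, mid=7, val=47
Step 3: lo=5, hi=6, mid=5, val=25
Step 4: lo=6, hi=6, mid=6, val=28

Found at index 6


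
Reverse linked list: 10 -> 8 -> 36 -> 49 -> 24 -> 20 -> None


Step 1: curr=10, set curr.next=prev(None) | reversed so far: 10
Step 2: curr=8, set curr.next=prev(10) | reversed so far: 8 -> 10
Step 3: curr=36, set curr.next=prev(8) | reversed so far: 36 -> 8 -> 10
Step 4: curr=49, set curr.next=prev(36) | reversed so far: 49 -> 36 -> 8 -> 10
Step 5: curr=24, set curr.next=prev(49) | reversed so far: 24 -> 49 -> 36 -> 8 -> 10
Step 6: curr=20, set curr.next=prev(24) | reversed so far: 20 -> 24 -> 49 -> 36 -> 8 -> 10

20 -> 24 -> 49 -> 36 -> 8 -> 10 -> None


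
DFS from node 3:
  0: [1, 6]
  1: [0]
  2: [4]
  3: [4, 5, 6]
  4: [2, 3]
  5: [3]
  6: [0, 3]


Visit 3, push [6, 5, 4]
Visit 4, push [2]
Visit 2, push []
Visit 5, push []
Visit 6, push [0]
Visit 0, push [1]
Visit 1, push []

DFS order: [3, 4, 2, 5, 6, 0, 1]


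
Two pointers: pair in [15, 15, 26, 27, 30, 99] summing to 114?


lo=0(15)+hi=5(99)=114

Yes: 15+99=114


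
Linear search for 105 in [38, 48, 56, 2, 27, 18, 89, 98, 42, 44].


i=0: 38!=105
i=1: 48!=105
i=2: 56!=105
i=3: 2!=105
i=4: 27!=105
i=5: 18!=105
i=6: 89!=105
i=7: 98!=105
i=8: 42!=105
i=9: 44!=105

Not found, 10 comps


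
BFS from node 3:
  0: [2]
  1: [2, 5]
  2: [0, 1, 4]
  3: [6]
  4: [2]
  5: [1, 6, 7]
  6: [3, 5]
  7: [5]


Visit 3, enqueue [6]
Visit 6, enqueue [5]
Visit 5, enqueue [1, 7]
Visit 1, enqueue [2]
Visit 7, enqueue []
Visit 2, enqueue [0, 4]
Visit 0, enqueue []
Visit 4, enqueue []

BFS order: [3, 6, 5, 1, 7, 2, 0, 4]


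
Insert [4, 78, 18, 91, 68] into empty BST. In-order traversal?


Insert 4: root
Insert 78: R from 4
Insert 18: R from 4 -> L from 78
Insert 91: R from 4 -> R from 78
Insert 68: R from 4 -> L from 78 -> R from 18

In-order: [4, 18, 68, 78, 91]


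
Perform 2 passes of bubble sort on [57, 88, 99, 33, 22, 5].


Initial: [57, 88, 99, 33, 22, 5]
Pass 1: [57, 88, 33, 22, 5, 99] (3 swaps)
Pass 2: [57, 33, 22, 5, 88, 99] (3 swaps)

After 2 passes: [57, 33, 22, 5, 88, 99]


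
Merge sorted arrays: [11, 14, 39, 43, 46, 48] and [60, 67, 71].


Take 11 from A
Take 14 from A
Take 39 from A
Take 43 from A
Take 46 from A
Take 48 from A

Merged: [11, 14, 39, 43, 46, 48, 60, 67, 71]


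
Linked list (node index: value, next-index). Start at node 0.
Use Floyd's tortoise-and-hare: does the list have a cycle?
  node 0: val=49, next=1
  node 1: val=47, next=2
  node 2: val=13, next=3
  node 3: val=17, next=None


Floyd's tortoise (slow, +1) and hare (fast, +2):
  init: slow=0, fast=0
  step 1: slow=1, fast=2
  step 2: fast 2->3->None, no cycle

Cycle: no


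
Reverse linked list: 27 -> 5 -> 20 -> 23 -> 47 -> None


Step 1: curr=27, set curr.next=prev(None) | reversed so far: 27
Step 2: curr=5, set curr.next=prev(27) | reversed so far: 5 -> 27
Step 3: curr=20, set curr.next=prev(5) | reversed so far: 20 -> 5 -> 27
Step 4: curr=23, set curr.next=prev(20) | reversed so far: 23 -> 20 -> 5 -> 27
Step 5: curr=47, set curr.next=prev(23) | reversed so far: 47 -> 23 -> 20 -> 5 -> 27

47 -> 23 -> 20 -> 5 -> 27 -> None


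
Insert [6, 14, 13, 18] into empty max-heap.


Insert 6: [6]
Insert 14: [14, 6]
Insert 13: [14, 6, 13]
Insert 18: [18, 14, 13, 6]

Final heap: [18, 14, 13, 6]


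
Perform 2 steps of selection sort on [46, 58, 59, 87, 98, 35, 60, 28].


Initial: [46, 58, 59, 87, 98, 35, 60, 28]
Step 1: min=28 at 7
  Swap: [28, 58, 59, 87, 98, 35, 60, 46]
Step 2: min=35 at 5
  Swap: [28, 35, 59, 87, 98, 58, 60, 46]

After 2 steps: [28, 35, 59, 87, 98, 58, 60, 46]


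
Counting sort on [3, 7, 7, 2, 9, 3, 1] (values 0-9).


Input: [3, 7, 7, 2, 9, 3, 1]
Counts: [0, 1, 1, 2, 0, 0, 0, 2, 0, 1]

Sorted: [1, 2, 3, 3, 7, 7, 9]


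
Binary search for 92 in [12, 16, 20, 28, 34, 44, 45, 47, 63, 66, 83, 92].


Step 1: lo=0, hi=11, mid=5, val=44
Step 2: lo=6, hi=11, mid=8, val=63
Step 3: lo=9, hi=11, mid=10, val=83
Step 4: lo=11, hi=11, mid=11, val=92

Found at index 11


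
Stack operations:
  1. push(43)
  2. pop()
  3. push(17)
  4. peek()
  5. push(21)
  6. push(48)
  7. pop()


push(43) -> [43]
pop()->43, []
push(17) -> [17]
peek()->17
push(21) -> [17, 21]
push(48) -> [17, 21, 48]
pop()->48, [17, 21]

Final stack: [17, 21]


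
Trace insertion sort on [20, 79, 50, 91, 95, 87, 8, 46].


Initial: [20, 79, 50, 91, 95, 87, 8, 46]
Insert 79: [20, 79, 50, 91, 95, 87, 8, 46]
Insert 50: [20, 50, 79, 91, 95, 87, 8, 46]
Insert 91: [20, 50, 79, 91, 95, 87, 8, 46]
Insert 95: [20, 50, 79, 91, 95, 87, 8, 46]
Insert 87: [20, 50, 79, 87, 91, 95, 8, 46]
Insert 8: [8, 20, 50, 79, 87, 91, 95, 46]
Insert 46: [8, 20, 46, 50, 79, 87, 91, 95]

Sorted: [8, 20, 46, 50, 79, 87, 91, 95]


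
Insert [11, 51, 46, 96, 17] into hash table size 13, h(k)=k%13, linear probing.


Insert 11: h=11 -> slot 11
Insert 51: h=12 -> slot 12
Insert 46: h=7 -> slot 7
Insert 96: h=5 -> slot 5
Insert 17: h=4 -> slot 4

Table: [None, None, None, None, 17, 96, None, 46, None, None, None, 11, 51]


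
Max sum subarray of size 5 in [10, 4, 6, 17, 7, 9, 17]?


[0:5]: 44
[1:6]: 43
[2:7]: 56

Max: 56 at [2:7]


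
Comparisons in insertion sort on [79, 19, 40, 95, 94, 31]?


Algorithm: insertion sort
Input: [79, 19, 40, 95, 94, 31]
Sorted: [19, 31, 40, 79, 94, 95]

11


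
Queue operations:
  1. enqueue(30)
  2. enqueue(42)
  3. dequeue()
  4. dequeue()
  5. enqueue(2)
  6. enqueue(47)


enqueue(30) -> [30]
enqueue(42) -> [30, 42]
dequeue()->30, [42]
dequeue()->42, []
enqueue(2) -> [2]
enqueue(47) -> [2, 47]

Final queue: [2, 47]


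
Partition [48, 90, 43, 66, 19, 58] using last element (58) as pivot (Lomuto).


Pivot: 58
  48 <= 58: advance i (no swap)
  43 <= 58: swap -> [48, 43, 90, 66, 19, 58]
  19 <= 58: swap -> [48, 43, 19, 66, 90, 58]
Place pivot at 3: [48, 43, 19, 58, 90, 66]

Partitioned: [48, 43, 19, 58, 90, 66]


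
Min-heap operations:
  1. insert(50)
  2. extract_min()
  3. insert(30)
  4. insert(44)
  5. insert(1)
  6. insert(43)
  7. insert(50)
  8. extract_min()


insert(50) -> [50]
extract_min()->50, []
insert(30) -> [30]
insert(44) -> [30, 44]
insert(1) -> [1, 44, 30]
insert(43) -> [1, 43, 30, 44]
insert(50) -> [1, 43, 30, 44, 50]
extract_min()->1, [30, 43, 50, 44]

Final heap: [30, 43, 50, 44]


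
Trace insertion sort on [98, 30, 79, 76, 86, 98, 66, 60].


Initial: [98, 30, 79, 76, 86, 98, 66, 60]
Insert 30: [30, 98, 79, 76, 86, 98, 66, 60]
Insert 79: [30, 79, 98, 76, 86, 98, 66, 60]
Insert 76: [30, 76, 79, 98, 86, 98, 66, 60]
Insert 86: [30, 76, 79, 86, 98, 98, 66, 60]
Insert 98: [30, 76, 79, 86, 98, 98, 66, 60]
Insert 66: [30, 66, 76, 79, 86, 98, 98, 60]
Insert 60: [30, 60, 66, 76, 79, 86, 98, 98]

Sorted: [30, 60, 66, 76, 79, 86, 98, 98]


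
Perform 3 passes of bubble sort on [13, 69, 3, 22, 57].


Initial: [13, 69, 3, 22, 57]
Pass 1: [13, 3, 22, 57, 69] (3 swaps)
Pass 2: [3, 13, 22, 57, 69] (1 swaps)
Pass 3: [3, 13, 22, 57, 69] (0 swaps)

After 3 passes: [3, 13, 22, 57, 69]


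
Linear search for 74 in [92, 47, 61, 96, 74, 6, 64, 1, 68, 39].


i=0: 92!=74
i=1: 47!=74
i=2: 61!=74
i=3: 96!=74
i=4: 74==74 found!

Found at 4, 5 comps


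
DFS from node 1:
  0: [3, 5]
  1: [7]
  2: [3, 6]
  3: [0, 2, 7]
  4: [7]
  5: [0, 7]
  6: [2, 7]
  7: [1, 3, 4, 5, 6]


Visit 1, push [7]
Visit 7, push [6, 5, 4, 3]
Visit 3, push [2, 0]
Visit 0, push [5]
Visit 5, push []
Visit 2, push [6]
Visit 6, push []
Visit 4, push []

DFS order: [1, 7, 3, 0, 5, 2, 6, 4]


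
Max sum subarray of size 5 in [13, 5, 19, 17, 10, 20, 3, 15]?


[0:5]: 64
[1:6]: 71
[2:7]: 69
[3:8]: 65

Max: 71 at [1:6]


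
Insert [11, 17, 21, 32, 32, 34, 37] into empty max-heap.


Insert 11: [11]
Insert 17: [17, 11]
Insert 21: [21, 11, 17]
Insert 32: [32, 21, 17, 11]
Insert 32: [32, 32, 17, 11, 21]
Insert 34: [34, 32, 32, 11, 21, 17]
Insert 37: [37, 32, 34, 11, 21, 17, 32]

Final heap: [37, 32, 34, 11, 21, 17, 32]


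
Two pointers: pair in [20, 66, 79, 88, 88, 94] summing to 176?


lo=0(20)+hi=5(94)=114
lo=1(66)+hi=5(94)=160
lo=2(79)+hi=5(94)=173
lo=3(88)+hi=5(94)=182
lo=3(88)+hi=4(88)=176

Yes: 88+88=176


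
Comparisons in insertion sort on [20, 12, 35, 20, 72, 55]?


Algorithm: insertion sort
Input: [20, 12, 35, 20, 72, 55]
Sorted: [12, 20, 20, 35, 55, 72]

7


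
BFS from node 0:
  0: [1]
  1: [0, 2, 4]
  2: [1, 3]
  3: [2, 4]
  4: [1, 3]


Visit 0, enqueue [1]
Visit 1, enqueue [2, 4]
Visit 2, enqueue [3]
Visit 4, enqueue []
Visit 3, enqueue []

BFS order: [0, 1, 2, 4, 3]


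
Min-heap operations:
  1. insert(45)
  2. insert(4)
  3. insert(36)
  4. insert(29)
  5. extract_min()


insert(45) -> [45]
insert(4) -> [4, 45]
insert(36) -> [4, 45, 36]
insert(29) -> [4, 29, 36, 45]
extract_min()->4, [29, 45, 36]

Final heap: [29, 45, 36]


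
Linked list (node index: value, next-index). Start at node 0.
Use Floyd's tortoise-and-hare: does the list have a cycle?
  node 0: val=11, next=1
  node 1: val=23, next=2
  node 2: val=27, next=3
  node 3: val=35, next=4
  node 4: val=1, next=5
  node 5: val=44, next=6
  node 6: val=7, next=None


Floyd's tortoise (slow, +1) and hare (fast, +2):
  init: slow=0, fast=0
  step 1: slow=1, fast=2
  step 2: slow=2, fast=4
  step 3: slow=3, fast=6
  step 4: fast -> None, no cycle

Cycle: no


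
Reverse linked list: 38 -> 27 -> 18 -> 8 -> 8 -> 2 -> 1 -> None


Step 1: curr=38, set curr.next=prev(None) | reversed so far: 38
Step 2: curr=27, set curr.next=prev(38) | reversed so far: 27 -> 38
Step 3: curr=18, set curr.next=prev(27) | reversed so far: 18 -> 27 -> 38
Step 4: curr=8, set curr.next=prev(18) | reversed so far: 8 -> 18 -> 27 -> 38
Step 5: curr=8, set curr.next=prev(8) | reversed so far: 8 -> 8 -> 18 -> 27 -> 38
Step 6: curr=2, set curr.next=prev(8) | reversed so far: 2 -> 8 -> 8 -> 18 -> 27 -> 38
Step 7: curr=1, set curr.next=prev(2) | reversed so far: 1 -> 2 -> 8 -> 8 -> 18 -> 27 -> 38

1 -> 2 -> 8 -> 8 -> 18 -> 27 -> 38 -> None


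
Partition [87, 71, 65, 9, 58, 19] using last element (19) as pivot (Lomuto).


Pivot: 19
  9 <= 19: swap -> [9, 71, 65, 87, 58, 19]
Place pivot at 1: [9, 19, 65, 87, 58, 71]

Partitioned: [9, 19, 65, 87, 58, 71]


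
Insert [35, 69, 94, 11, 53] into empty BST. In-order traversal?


Insert 35: root
Insert 69: R from 35
Insert 94: R from 35 -> R from 69
Insert 11: L from 35
Insert 53: R from 35 -> L from 69

In-order: [11, 35, 53, 69, 94]


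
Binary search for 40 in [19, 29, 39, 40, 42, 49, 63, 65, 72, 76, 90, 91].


Step 1: lo=0, hi=11, mid=5, val=49
Step 2: lo=0, hi=4, mid=2, val=39
Step 3: lo=3, hi=4, mid=3, val=40

Found at index 3


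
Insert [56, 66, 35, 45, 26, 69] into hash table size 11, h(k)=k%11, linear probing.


Insert 56: h=1 -> slot 1
Insert 66: h=0 -> slot 0
Insert 35: h=2 -> slot 2
Insert 45: h=1, 2 probes -> slot 3
Insert 26: h=4 -> slot 4
Insert 69: h=3, 2 probes -> slot 5

Table: [66, 56, 35, 45, 26, 69, None, None, None, None, None]


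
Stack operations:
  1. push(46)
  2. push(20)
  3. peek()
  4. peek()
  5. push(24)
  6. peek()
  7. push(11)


push(46) -> [46]
push(20) -> [46, 20]
peek()->20
peek()->20
push(24) -> [46, 20, 24]
peek()->24
push(11) -> [46, 20, 24, 11]

Final stack: [46, 20, 24, 11]


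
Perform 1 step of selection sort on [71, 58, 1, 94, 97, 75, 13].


Initial: [71, 58, 1, 94, 97, 75, 13]
Step 1: min=1 at 2
  Swap: [1, 58, 71, 94, 97, 75, 13]

After 1 step: [1, 58, 71, 94, 97, 75, 13]


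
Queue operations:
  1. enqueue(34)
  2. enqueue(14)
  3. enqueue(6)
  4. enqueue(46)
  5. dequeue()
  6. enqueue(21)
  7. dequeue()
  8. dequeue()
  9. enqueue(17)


enqueue(34) -> [34]
enqueue(14) -> [34, 14]
enqueue(6) -> [34, 14, 6]
enqueue(46) -> [34, 14, 6, 46]
dequeue()->34, [14, 6, 46]
enqueue(21) -> [14, 6, 46, 21]
dequeue()->14, [6, 46, 21]
dequeue()->6, [46, 21]
enqueue(17) -> [46, 21, 17]

Final queue: [46, 21, 17]


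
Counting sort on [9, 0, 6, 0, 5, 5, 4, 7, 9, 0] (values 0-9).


Input: [9, 0, 6, 0, 5, 5, 4, 7, 9, 0]
Counts: [3, 0, 0, 0, 1, 2, 1, 1, 0, 2]

Sorted: [0, 0, 0, 4, 5, 5, 6, 7, 9, 9]


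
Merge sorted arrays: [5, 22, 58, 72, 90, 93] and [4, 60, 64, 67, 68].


Take 4 from B
Take 5 from A
Take 22 from A
Take 58 from A
Take 60 from B
Take 64 from B
Take 67 from B
Take 68 from B

Merged: [4, 5, 22, 58, 60, 64, 67, 68, 72, 90, 93]


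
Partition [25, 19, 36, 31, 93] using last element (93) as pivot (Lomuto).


Pivot: 93
  25 <= 93: advance i (no swap)
  19 <= 93: advance i (no swap)
  36 <= 93: advance i (no swap)
  31 <= 93: advance i (no swap)
Place pivot at 4: [25, 19, 36, 31, 93]

Partitioned: [25, 19, 36, 31, 93]


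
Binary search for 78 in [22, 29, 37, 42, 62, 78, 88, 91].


Step 1: lo=0, hi=7, mid=3, val=42
Step 2: lo=4, hi=7, mid=5, val=78

Found at index 5


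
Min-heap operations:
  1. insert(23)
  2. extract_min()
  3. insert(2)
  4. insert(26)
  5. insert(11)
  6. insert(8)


insert(23) -> [23]
extract_min()->23, []
insert(2) -> [2]
insert(26) -> [2, 26]
insert(11) -> [2, 26, 11]
insert(8) -> [2, 8, 11, 26]

Final heap: [2, 8, 11, 26]


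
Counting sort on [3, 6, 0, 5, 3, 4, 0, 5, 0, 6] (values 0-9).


Input: [3, 6, 0, 5, 3, 4, 0, 5, 0, 6]
Counts: [3, 0, 0, 2, 1, 2, 2, 0, 0, 0]

Sorted: [0, 0, 0, 3, 3, 4, 5, 5, 6, 6]


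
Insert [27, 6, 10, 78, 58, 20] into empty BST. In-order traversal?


Insert 27: root
Insert 6: L from 27
Insert 10: L from 27 -> R from 6
Insert 78: R from 27
Insert 58: R from 27 -> L from 78
Insert 20: L from 27 -> R from 6 -> R from 10

In-order: [6, 10, 20, 27, 58, 78]


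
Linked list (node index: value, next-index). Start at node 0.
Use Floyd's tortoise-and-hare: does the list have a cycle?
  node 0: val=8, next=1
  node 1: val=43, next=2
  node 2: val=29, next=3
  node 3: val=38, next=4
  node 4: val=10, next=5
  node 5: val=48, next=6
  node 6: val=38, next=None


Floyd's tortoise (slow, +1) and hare (fast, +2):
  init: slow=0, fast=0
  step 1: slow=1, fast=2
  step 2: slow=2, fast=4
  step 3: slow=3, fast=6
  step 4: fast -> None, no cycle

Cycle: no


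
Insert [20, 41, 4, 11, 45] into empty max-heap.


Insert 20: [20]
Insert 41: [41, 20]
Insert 4: [41, 20, 4]
Insert 11: [41, 20, 4, 11]
Insert 45: [45, 41, 4, 11, 20]

Final heap: [45, 41, 4, 11, 20]


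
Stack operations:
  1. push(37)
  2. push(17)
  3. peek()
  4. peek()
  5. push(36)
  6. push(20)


push(37) -> [37]
push(17) -> [37, 17]
peek()->17
peek()->17
push(36) -> [37, 17, 36]
push(20) -> [37, 17, 36, 20]

Final stack: [37, 17, 36, 20]


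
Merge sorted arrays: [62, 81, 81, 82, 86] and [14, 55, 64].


Take 14 from B
Take 55 from B
Take 62 from A
Take 64 from B

Merged: [14, 55, 62, 64, 81, 81, 82, 86]


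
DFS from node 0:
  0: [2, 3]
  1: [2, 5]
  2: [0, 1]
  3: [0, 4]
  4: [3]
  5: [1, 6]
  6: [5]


Visit 0, push [3, 2]
Visit 2, push [1]
Visit 1, push [5]
Visit 5, push [6]
Visit 6, push []
Visit 3, push [4]
Visit 4, push []

DFS order: [0, 2, 1, 5, 6, 3, 4]


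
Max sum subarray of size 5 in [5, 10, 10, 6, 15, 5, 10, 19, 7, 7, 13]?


[0:5]: 46
[1:6]: 46
[2:7]: 46
[3:8]: 55
[4:9]: 56
[5:10]: 48
[6:11]: 56

Max: 56 at [4:9]


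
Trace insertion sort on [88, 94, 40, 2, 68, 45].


Initial: [88, 94, 40, 2, 68, 45]
Insert 94: [88, 94, 40, 2, 68, 45]
Insert 40: [40, 88, 94, 2, 68, 45]
Insert 2: [2, 40, 88, 94, 68, 45]
Insert 68: [2, 40, 68, 88, 94, 45]
Insert 45: [2, 40, 45, 68, 88, 94]

Sorted: [2, 40, 45, 68, 88, 94]


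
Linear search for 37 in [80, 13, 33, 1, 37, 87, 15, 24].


i=0: 80!=37
i=1: 13!=37
i=2: 33!=37
i=3: 1!=37
i=4: 37==37 found!

Found at 4, 5 comps


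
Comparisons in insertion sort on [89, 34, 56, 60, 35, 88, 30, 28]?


Algorithm: insertion sort
Input: [89, 34, 56, 60, 35, 88, 30, 28]
Sorted: [28, 30, 34, 35, 56, 60, 88, 89]

24


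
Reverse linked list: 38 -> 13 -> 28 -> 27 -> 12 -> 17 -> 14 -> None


Step 1: curr=38, set curr.next=prev(None) | reversed so far: 38
Step 2: curr=13, set curr.next=prev(38) | reversed so far: 13 -> 38
Step 3: curr=28, set curr.next=prev(13) | reversed so far: 28 -> 13 -> 38
Step 4: curr=27, set curr.next=prev(28) | reversed so far: 27 -> 28 -> 13 -> 38
Step 5: curr=12, set curr.next=prev(27) | reversed so far: 12 -> 27 -> 28 -> 13 -> 38
Step 6: curr=17, set curr.next=prev(12) | reversed so far: 17 -> 12 -> 27 -> 28 -> 13 -> 38
Step 7: curr=14, set curr.next=prev(17) | reversed so far: 14 -> 17 -> 12 -> 27 -> 28 -> 13 -> 38

14 -> 17 -> 12 -> 27 -> 28 -> 13 -> 38 -> None


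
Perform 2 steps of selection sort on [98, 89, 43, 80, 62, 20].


Initial: [98, 89, 43, 80, 62, 20]
Step 1: min=20 at 5
  Swap: [20, 89, 43, 80, 62, 98]
Step 2: min=43 at 2
  Swap: [20, 43, 89, 80, 62, 98]

After 2 steps: [20, 43, 89, 80, 62, 98]


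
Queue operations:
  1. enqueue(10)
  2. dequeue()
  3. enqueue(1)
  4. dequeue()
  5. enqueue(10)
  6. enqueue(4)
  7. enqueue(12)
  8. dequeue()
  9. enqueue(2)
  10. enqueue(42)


enqueue(10) -> [10]
dequeue()->10, []
enqueue(1) -> [1]
dequeue()->1, []
enqueue(10) -> [10]
enqueue(4) -> [10, 4]
enqueue(12) -> [10, 4, 12]
dequeue()->10, [4, 12]
enqueue(2) -> [4, 12, 2]
enqueue(42) -> [4, 12, 2, 42]

Final queue: [4, 12, 2, 42]


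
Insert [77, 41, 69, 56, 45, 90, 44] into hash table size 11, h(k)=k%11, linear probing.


Insert 77: h=0 -> slot 0
Insert 41: h=8 -> slot 8
Insert 69: h=3 -> slot 3
Insert 56: h=1 -> slot 1
Insert 45: h=1, 1 probes -> slot 2
Insert 90: h=2, 2 probes -> slot 4
Insert 44: h=0, 5 probes -> slot 5

Table: [77, 56, 45, 69, 90, 44, None, None, 41, None, None]


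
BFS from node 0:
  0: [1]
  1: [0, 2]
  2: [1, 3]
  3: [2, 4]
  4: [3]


Visit 0, enqueue [1]
Visit 1, enqueue [2]
Visit 2, enqueue [3]
Visit 3, enqueue [4]
Visit 4, enqueue []

BFS order: [0, 1, 2, 3, 4]


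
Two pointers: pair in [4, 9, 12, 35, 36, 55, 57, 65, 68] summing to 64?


lo=0(4)+hi=8(68)=72
lo=0(4)+hi=7(65)=69
lo=0(4)+hi=6(57)=61
lo=1(9)+hi=6(57)=66
lo=1(9)+hi=5(55)=64

Yes: 9+55=64


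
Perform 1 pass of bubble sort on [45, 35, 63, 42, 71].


Initial: [45, 35, 63, 42, 71]
Pass 1: [35, 45, 42, 63, 71] (2 swaps)

After 1 pass: [35, 45, 42, 63, 71]


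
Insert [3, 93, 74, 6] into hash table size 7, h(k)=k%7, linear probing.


Insert 3: h=3 -> slot 3
Insert 93: h=2 -> slot 2
Insert 74: h=4 -> slot 4
Insert 6: h=6 -> slot 6

Table: [None, None, 93, 3, 74, None, 6]


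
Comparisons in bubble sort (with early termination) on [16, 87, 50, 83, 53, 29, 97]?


Algorithm: bubble sort (with early termination)
Input: [16, 87, 50, 83, 53, 29, 97]
Sorted: [16, 29, 50, 53, 83, 87, 97]

20


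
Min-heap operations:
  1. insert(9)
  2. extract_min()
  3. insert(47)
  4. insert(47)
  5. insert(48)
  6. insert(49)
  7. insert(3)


insert(9) -> [9]
extract_min()->9, []
insert(47) -> [47]
insert(47) -> [47, 47]
insert(48) -> [47, 47, 48]
insert(49) -> [47, 47, 48, 49]
insert(3) -> [3, 47, 48, 49, 47]

Final heap: [3, 47, 48, 49, 47]


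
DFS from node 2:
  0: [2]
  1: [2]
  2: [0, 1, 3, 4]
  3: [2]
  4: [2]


Visit 2, push [4, 3, 1, 0]
Visit 0, push []
Visit 1, push []
Visit 3, push []
Visit 4, push []

DFS order: [2, 0, 1, 3, 4]


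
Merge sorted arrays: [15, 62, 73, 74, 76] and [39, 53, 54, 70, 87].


Take 15 from A
Take 39 from B
Take 53 from B
Take 54 from B
Take 62 from A
Take 70 from B
Take 73 from A
Take 74 from A
Take 76 from A

Merged: [15, 39, 53, 54, 62, 70, 73, 74, 76, 87]


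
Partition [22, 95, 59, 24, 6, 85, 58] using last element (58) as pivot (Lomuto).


Pivot: 58
  22 <= 58: advance i (no swap)
  24 <= 58: swap -> [22, 24, 59, 95, 6, 85, 58]
  6 <= 58: swap -> [22, 24, 6, 95, 59, 85, 58]
Place pivot at 3: [22, 24, 6, 58, 59, 85, 95]

Partitioned: [22, 24, 6, 58, 59, 85, 95]


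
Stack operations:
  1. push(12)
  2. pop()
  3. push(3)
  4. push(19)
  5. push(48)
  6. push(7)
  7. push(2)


push(12) -> [12]
pop()->12, []
push(3) -> [3]
push(19) -> [3, 19]
push(48) -> [3, 19, 48]
push(7) -> [3, 19, 48, 7]
push(2) -> [3, 19, 48, 7, 2]

Final stack: [3, 19, 48, 7, 2]


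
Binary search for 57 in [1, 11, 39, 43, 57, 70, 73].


Step 1: lo=0, hi=6, mid=3, val=43
Step 2: lo=4, hi=6, mid=5, val=70
Step 3: lo=4, hi=4, mid=4, val=57

Found at index 4


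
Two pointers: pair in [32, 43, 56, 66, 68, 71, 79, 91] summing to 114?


lo=0(32)+hi=7(91)=123
lo=0(32)+hi=6(79)=111
lo=1(43)+hi=6(79)=122
lo=1(43)+hi=5(71)=114

Yes: 43+71=114


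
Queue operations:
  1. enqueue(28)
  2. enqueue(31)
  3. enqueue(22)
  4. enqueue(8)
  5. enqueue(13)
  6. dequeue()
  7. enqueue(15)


enqueue(28) -> [28]
enqueue(31) -> [28, 31]
enqueue(22) -> [28, 31, 22]
enqueue(8) -> [28, 31, 22, 8]
enqueue(13) -> [28, 31, 22, 8, 13]
dequeue()->28, [31, 22, 8, 13]
enqueue(15) -> [31, 22, 8, 13, 15]

Final queue: [31, 22, 8, 13, 15]


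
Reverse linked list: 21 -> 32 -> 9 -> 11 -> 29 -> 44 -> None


Step 1: curr=21, set curr.next=prev(None) | reversed so far: 21
Step 2: curr=32, set curr.next=prev(21) | reversed so far: 32 -> 21
Step 3: curr=9, set curr.next=prev(32) | reversed so far: 9 -> 32 -> 21
Step 4: curr=11, set curr.next=prev(9) | reversed so far: 11 -> 9 -> 32 -> 21
Step 5: curr=29, set curr.next=prev(11) | reversed so far: 29 -> 11 -> 9 -> 32 -> 21
Step 6: curr=44, set curr.next=prev(29) | reversed so far: 44 -> 29 -> 11 -> 9 -> 32 -> 21

44 -> 29 -> 11 -> 9 -> 32 -> 21 -> None


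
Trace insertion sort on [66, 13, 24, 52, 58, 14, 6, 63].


Initial: [66, 13, 24, 52, 58, 14, 6, 63]
Insert 13: [13, 66, 24, 52, 58, 14, 6, 63]
Insert 24: [13, 24, 66, 52, 58, 14, 6, 63]
Insert 52: [13, 24, 52, 66, 58, 14, 6, 63]
Insert 58: [13, 24, 52, 58, 66, 14, 6, 63]
Insert 14: [13, 14, 24, 52, 58, 66, 6, 63]
Insert 6: [6, 13, 14, 24, 52, 58, 66, 63]
Insert 63: [6, 13, 14, 24, 52, 58, 63, 66]

Sorted: [6, 13, 14, 24, 52, 58, 63, 66]


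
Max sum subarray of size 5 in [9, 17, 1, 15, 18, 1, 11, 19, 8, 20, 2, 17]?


[0:5]: 60
[1:6]: 52
[2:7]: 46
[3:8]: 64
[4:9]: 57
[5:10]: 59
[6:11]: 60
[7:12]: 66

Max: 66 at [7:12]


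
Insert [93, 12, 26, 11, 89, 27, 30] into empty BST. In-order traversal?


Insert 93: root
Insert 12: L from 93
Insert 26: L from 93 -> R from 12
Insert 11: L from 93 -> L from 12
Insert 89: L from 93 -> R from 12 -> R from 26
Insert 27: L from 93 -> R from 12 -> R from 26 -> L from 89
Insert 30: L from 93 -> R from 12 -> R from 26 -> L from 89 -> R from 27

In-order: [11, 12, 26, 27, 30, 89, 93]


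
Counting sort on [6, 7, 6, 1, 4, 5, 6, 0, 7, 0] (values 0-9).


Input: [6, 7, 6, 1, 4, 5, 6, 0, 7, 0]
Counts: [2, 1, 0, 0, 1, 1, 3, 2, 0, 0]

Sorted: [0, 0, 1, 4, 5, 6, 6, 6, 7, 7]


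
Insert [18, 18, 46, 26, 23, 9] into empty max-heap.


Insert 18: [18]
Insert 18: [18, 18]
Insert 46: [46, 18, 18]
Insert 26: [46, 26, 18, 18]
Insert 23: [46, 26, 18, 18, 23]
Insert 9: [46, 26, 18, 18, 23, 9]

Final heap: [46, 26, 18, 18, 23, 9]


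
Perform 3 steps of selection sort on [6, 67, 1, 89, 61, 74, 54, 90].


Initial: [6, 67, 1, 89, 61, 74, 54, 90]
Step 1: min=1 at 2
  Swap: [1, 67, 6, 89, 61, 74, 54, 90]
Step 2: min=6 at 2
  Swap: [1, 6, 67, 89, 61, 74, 54, 90]
Step 3: min=54 at 6
  Swap: [1, 6, 54, 89, 61, 74, 67, 90]

After 3 steps: [1, 6, 54, 89, 61, 74, 67, 90]


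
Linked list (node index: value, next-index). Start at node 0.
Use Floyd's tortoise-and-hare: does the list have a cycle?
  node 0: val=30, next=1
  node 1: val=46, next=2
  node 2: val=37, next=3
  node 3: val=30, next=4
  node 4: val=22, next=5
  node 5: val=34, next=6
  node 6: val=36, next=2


Floyd's tortoise (slow, +1) and hare (fast, +2):
  init: slow=0, fast=0
  step 1: slow=1, fast=2
  step 2: slow=2, fast=4
  step 3: slow=3, fast=6
  step 4: slow=4, fast=3
  step 5: slow=5, fast=5
  slow == fast at node 5: cycle detected

Cycle: yes


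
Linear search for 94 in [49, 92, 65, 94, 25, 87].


i=0: 49!=94
i=1: 92!=94
i=2: 65!=94
i=3: 94==94 found!

Found at 3, 4 comps


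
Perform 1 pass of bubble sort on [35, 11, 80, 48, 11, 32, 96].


Initial: [35, 11, 80, 48, 11, 32, 96]
Pass 1: [11, 35, 48, 11, 32, 80, 96] (4 swaps)

After 1 pass: [11, 35, 48, 11, 32, 80, 96]


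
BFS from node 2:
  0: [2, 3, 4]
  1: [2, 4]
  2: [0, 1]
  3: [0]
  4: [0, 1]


Visit 2, enqueue [0, 1]
Visit 0, enqueue [3, 4]
Visit 1, enqueue []
Visit 3, enqueue []
Visit 4, enqueue []

BFS order: [2, 0, 1, 3, 4]


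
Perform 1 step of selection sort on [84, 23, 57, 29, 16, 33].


Initial: [84, 23, 57, 29, 16, 33]
Step 1: min=16 at 4
  Swap: [16, 23, 57, 29, 84, 33]

After 1 step: [16, 23, 57, 29, 84, 33]


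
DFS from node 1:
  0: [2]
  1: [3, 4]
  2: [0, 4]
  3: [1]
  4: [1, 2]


Visit 1, push [4, 3]
Visit 3, push []
Visit 4, push [2]
Visit 2, push [0]
Visit 0, push []

DFS order: [1, 3, 4, 2, 0]


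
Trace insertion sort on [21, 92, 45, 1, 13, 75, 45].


Initial: [21, 92, 45, 1, 13, 75, 45]
Insert 92: [21, 92, 45, 1, 13, 75, 45]
Insert 45: [21, 45, 92, 1, 13, 75, 45]
Insert 1: [1, 21, 45, 92, 13, 75, 45]
Insert 13: [1, 13, 21, 45, 92, 75, 45]
Insert 75: [1, 13, 21, 45, 75, 92, 45]
Insert 45: [1, 13, 21, 45, 45, 75, 92]

Sorted: [1, 13, 21, 45, 45, 75, 92]


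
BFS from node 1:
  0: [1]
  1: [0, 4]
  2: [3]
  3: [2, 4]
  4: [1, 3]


Visit 1, enqueue [0, 4]
Visit 0, enqueue []
Visit 4, enqueue [3]
Visit 3, enqueue [2]
Visit 2, enqueue []

BFS order: [1, 0, 4, 3, 2]


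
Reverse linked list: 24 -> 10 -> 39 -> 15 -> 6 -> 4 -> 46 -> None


Step 1: curr=24, set curr.next=prev(None) | reversed so far: 24
Step 2: curr=10, set curr.next=prev(24) | reversed so far: 10 -> 24
Step 3: curr=39, set curr.next=prev(10) | reversed so far: 39 -> 10 -> 24
Step 4: curr=15, set curr.next=prev(39) | reversed so far: 15 -> 39 -> 10 -> 24
Step 5: curr=6, set curr.next=prev(15) | reversed so far: 6 -> 15 -> 39 -> 10 -> 24
Step 6: curr=4, set curr.next=prev(6) | reversed so far: 4 -> 6 -> 15 -> 39 -> 10 -> 24
Step 7: curr=46, set curr.next=prev(4) | reversed so far: 46 -> 4 -> 6 -> 15 -> 39 -> 10 -> 24

46 -> 4 -> 6 -> 15 -> 39 -> 10 -> 24 -> None


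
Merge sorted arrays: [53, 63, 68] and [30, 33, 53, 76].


Take 30 from B
Take 33 from B
Take 53 from A
Take 53 from B
Take 63 from A
Take 68 from A

Merged: [30, 33, 53, 53, 63, 68, 76]


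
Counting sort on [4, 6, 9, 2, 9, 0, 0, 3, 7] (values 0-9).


Input: [4, 6, 9, 2, 9, 0, 0, 3, 7]
Counts: [2, 0, 1, 1, 1, 0, 1, 1, 0, 2]

Sorted: [0, 0, 2, 3, 4, 6, 7, 9, 9]


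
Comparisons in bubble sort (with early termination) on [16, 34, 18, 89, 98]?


Algorithm: bubble sort (with early termination)
Input: [16, 34, 18, 89, 98]
Sorted: [16, 18, 34, 89, 98]

7


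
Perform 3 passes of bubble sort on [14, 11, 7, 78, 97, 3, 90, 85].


Initial: [14, 11, 7, 78, 97, 3, 90, 85]
Pass 1: [11, 7, 14, 78, 3, 90, 85, 97] (5 swaps)
Pass 2: [7, 11, 14, 3, 78, 85, 90, 97] (3 swaps)
Pass 3: [7, 11, 3, 14, 78, 85, 90, 97] (1 swaps)

After 3 passes: [7, 11, 3, 14, 78, 85, 90, 97]


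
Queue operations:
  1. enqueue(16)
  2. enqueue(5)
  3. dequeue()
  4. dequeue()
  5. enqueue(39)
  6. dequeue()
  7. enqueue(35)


enqueue(16) -> [16]
enqueue(5) -> [16, 5]
dequeue()->16, [5]
dequeue()->5, []
enqueue(39) -> [39]
dequeue()->39, []
enqueue(35) -> [35]

Final queue: [35]


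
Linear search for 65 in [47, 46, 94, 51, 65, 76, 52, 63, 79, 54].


i=0: 47!=65
i=1: 46!=65
i=2: 94!=65
i=3: 51!=65
i=4: 65==65 found!

Found at 4, 5 comps


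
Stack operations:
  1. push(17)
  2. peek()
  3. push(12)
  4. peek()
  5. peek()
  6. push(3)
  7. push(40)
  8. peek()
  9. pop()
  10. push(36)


push(17) -> [17]
peek()->17
push(12) -> [17, 12]
peek()->12
peek()->12
push(3) -> [17, 12, 3]
push(40) -> [17, 12, 3, 40]
peek()->40
pop()->40, [17, 12, 3]
push(36) -> [17, 12, 3, 36]

Final stack: [17, 12, 3, 36]


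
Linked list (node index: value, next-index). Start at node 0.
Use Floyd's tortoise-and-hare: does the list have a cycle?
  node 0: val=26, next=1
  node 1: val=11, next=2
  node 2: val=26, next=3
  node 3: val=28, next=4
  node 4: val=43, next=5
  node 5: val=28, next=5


Floyd's tortoise (slow, +1) and hare (fast, +2):
  init: slow=0, fast=0
  step 1: slow=1, fast=2
  step 2: slow=2, fast=4
  step 3: slow=3, fast=5
  step 4: slow=4, fast=5
  step 5: slow=5, fast=5
  slow == fast at node 5: cycle detected

Cycle: yes


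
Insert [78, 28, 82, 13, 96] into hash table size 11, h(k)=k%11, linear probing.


Insert 78: h=1 -> slot 1
Insert 28: h=6 -> slot 6
Insert 82: h=5 -> slot 5
Insert 13: h=2 -> slot 2
Insert 96: h=8 -> slot 8

Table: [None, 78, 13, None, None, 82, 28, None, 96, None, None]


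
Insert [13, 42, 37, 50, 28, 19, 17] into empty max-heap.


Insert 13: [13]
Insert 42: [42, 13]
Insert 37: [42, 13, 37]
Insert 50: [50, 42, 37, 13]
Insert 28: [50, 42, 37, 13, 28]
Insert 19: [50, 42, 37, 13, 28, 19]
Insert 17: [50, 42, 37, 13, 28, 19, 17]

Final heap: [50, 42, 37, 13, 28, 19, 17]
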